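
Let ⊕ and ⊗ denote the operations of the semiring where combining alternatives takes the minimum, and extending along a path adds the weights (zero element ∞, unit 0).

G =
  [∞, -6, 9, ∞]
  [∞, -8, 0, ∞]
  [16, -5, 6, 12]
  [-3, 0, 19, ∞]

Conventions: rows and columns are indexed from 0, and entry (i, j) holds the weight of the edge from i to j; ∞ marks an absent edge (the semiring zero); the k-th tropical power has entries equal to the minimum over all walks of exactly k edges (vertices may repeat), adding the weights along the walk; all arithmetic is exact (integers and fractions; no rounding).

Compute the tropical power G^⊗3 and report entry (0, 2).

G^⊗2:
  [25, -14, -6, 21]
  [16, -16, -8, 12]
  [9, -13, -5, 18]
  [35, -9, 0, 31]
G^⊗3:
  [10, -22, -14, 6]
  [8, -24, -16, 4]
  [11, -21, -13, 7]
  [16, -17, -9, 12]
Key observation: the optimum is the walk 0->1->1->2, with weight (-6) + (-8) + 0 = -14.
Optimal value attained by: walk 0->1->1->2.
Answer: (G^⊗3)[0][2] = -14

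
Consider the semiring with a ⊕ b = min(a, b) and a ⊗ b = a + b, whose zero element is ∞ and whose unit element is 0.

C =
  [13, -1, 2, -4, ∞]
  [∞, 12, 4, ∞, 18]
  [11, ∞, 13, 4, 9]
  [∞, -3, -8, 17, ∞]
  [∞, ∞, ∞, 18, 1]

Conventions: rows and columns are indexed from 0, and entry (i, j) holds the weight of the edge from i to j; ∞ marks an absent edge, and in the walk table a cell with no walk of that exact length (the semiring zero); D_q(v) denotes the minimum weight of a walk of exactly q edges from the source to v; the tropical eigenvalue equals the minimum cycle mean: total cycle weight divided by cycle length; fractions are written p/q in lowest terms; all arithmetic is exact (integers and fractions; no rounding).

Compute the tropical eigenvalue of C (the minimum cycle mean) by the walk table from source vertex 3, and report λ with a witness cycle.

q=0: [∞, ∞, ∞, 0, ∞]
q=1: [∞, -3, -8, 17, ∞]
q=2: [3, 9, 1, -4, 1]
q=3: [12, -7, -12, -1, 2]
q=4: [-1, -4, -9, -8, -3]
q=5: [2, -11, -16, -5, -2]
Optimal cycle mean attained by: cycle 2->3->2, total 4 + (-8), length 2.
Answer: λ = -2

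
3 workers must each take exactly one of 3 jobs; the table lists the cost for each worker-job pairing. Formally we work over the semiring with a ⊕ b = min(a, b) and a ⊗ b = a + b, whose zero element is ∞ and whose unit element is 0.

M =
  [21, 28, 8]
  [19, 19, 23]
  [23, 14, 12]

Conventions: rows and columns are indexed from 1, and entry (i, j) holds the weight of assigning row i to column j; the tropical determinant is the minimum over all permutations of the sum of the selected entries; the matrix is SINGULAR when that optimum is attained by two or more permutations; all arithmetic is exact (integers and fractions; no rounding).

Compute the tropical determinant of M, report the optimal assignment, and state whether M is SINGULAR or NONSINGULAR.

σ = (1, 2, 3): 21 + 19 + 12 = 52
σ = (1, 3, 2): 21 + 23 + 14 = 58
σ = (2, 1, 3): 28 + 19 + 12 = 59
σ = (2, 3, 1): 28 + 23 + 23 = 74
σ = (3, 1, 2): 8 + 19 + 14 = 41
σ = (3, 2, 1): 8 + 19 + 23 = 50
Optimal value attained by: σ = (3, 1, 2).
Answer: det⊕(M) = 41; verdict: NONSINGULAR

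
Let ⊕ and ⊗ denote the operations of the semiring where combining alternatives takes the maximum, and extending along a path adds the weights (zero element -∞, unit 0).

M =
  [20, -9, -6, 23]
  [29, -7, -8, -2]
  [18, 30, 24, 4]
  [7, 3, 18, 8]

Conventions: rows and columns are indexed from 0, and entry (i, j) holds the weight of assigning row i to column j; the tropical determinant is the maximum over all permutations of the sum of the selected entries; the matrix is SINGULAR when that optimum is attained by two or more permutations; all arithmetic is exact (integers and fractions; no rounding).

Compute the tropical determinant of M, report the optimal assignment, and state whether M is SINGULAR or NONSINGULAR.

σ = (0, 1, 2, 3): 20 + (-7) + 24 + 8 = 45
σ = (0, 1, 3, 2): 20 + (-7) + 4 + 18 = 35
σ = (0, 2, 1, 3): 20 + (-8) + 30 + 8 = 50
σ = (0, 2, 3, 1): 20 + (-8) + 4 + 3 = 19
σ = (0, 3, 1, 2): 20 + (-2) + 30 + 18 = 66
σ = (0, 3, 2, 1): 20 + (-2) + 24 + 3 = 45
σ = (1, 0, 2, 3): (-9) + 29 + 24 + 8 = 52
σ = (1, 0, 3, 2): (-9) + 29 + 4 + 18 = 42
σ = (1, 2, 0, 3): (-9) + (-8) + 18 + 8 = 9
σ = (1, 2, 3, 0): (-9) + (-8) + 4 + 7 = -6
σ = (1, 3, 0, 2): (-9) + (-2) + 18 + 18 = 25
σ = (1, 3, 2, 0): (-9) + (-2) + 24 + 7 = 20
σ = (2, 0, 1, 3): (-6) + 29 + 30 + 8 = 61
σ = (2, 0, 3, 1): (-6) + 29 + 4 + 3 = 30
σ = (2, 1, 0, 3): (-6) + (-7) + 18 + 8 = 13
σ = (2, 1, 3, 0): (-6) + (-7) + 4 + 7 = -2
σ = (2, 3, 0, 1): (-6) + (-2) + 18 + 3 = 13
σ = (2, 3, 1, 0): (-6) + (-2) + 30 + 7 = 29
σ = (3, 0, 1, 2): 23 + 29 + 30 + 18 = 100
σ = (3, 0, 2, 1): 23 + 29 + 24 + 3 = 79
σ = (3, 1, 0, 2): 23 + (-7) + 18 + 18 = 52
σ = (3, 1, 2, 0): 23 + (-7) + 24 + 7 = 47
σ = (3, 2, 0, 1): 23 + (-8) + 18 + 3 = 36
σ = (3, 2, 1, 0): 23 + (-8) + 30 + 7 = 52
Optimal value attained by: σ = (3, 0, 1, 2).
Answer: det⊕(M) = 100; verdict: NONSINGULAR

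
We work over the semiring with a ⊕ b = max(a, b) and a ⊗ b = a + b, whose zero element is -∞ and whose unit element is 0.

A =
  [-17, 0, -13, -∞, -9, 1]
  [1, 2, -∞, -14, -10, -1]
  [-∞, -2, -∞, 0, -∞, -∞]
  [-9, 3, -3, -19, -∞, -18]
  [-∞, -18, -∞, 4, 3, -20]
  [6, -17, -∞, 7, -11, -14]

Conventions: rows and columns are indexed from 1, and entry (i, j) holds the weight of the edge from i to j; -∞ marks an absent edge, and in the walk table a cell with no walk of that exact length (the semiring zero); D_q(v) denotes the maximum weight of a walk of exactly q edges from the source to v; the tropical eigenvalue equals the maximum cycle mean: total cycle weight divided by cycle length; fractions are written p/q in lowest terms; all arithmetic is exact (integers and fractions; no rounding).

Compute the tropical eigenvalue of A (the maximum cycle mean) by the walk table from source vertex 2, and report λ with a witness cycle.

q=0: [-∞, 0, -∞, -∞, -∞, -∞]
q=1: [1, 2, -∞, -14, -10, -1]
q=2: [5, 4, -12, 6, -7, 2]
q=3: [8, 9, 3, 9, -4, 6]
q=4: [12, 12, 6, 13, -1, 9]
q=5: [15, 16, 10, 16, 3, 13]
q=6: [19, 19, 13, 20, 6, 16]
Optimal cycle mean attained by: cycle 1->6->1, total 1 + 6, length 2.
Answer: λ = 7/2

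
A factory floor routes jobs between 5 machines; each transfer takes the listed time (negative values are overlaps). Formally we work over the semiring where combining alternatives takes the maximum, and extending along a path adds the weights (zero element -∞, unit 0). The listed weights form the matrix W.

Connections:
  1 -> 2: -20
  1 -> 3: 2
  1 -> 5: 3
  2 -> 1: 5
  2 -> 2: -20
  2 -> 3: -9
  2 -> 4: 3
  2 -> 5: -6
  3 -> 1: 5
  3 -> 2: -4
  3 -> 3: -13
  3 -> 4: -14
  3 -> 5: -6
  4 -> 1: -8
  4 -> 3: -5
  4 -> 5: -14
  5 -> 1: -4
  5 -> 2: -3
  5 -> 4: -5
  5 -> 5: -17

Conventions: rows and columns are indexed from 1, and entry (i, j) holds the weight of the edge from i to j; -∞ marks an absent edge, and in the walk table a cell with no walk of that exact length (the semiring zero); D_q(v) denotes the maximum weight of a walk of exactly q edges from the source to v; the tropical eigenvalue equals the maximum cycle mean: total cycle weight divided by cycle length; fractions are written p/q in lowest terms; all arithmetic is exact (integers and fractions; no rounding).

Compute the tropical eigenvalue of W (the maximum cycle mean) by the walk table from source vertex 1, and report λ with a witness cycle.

q=0: [0, -∞, -∞, -∞, -∞]
q=1: [-∞, -20, 2, -∞, 3]
q=2: [7, 0, -11, -2, -4]
q=3: [5, -7, 9, 3, 10]
q=4: [14, 7, 7, 5, 8]
q=5: [12, 5, 16, 10, 17]
Optimal cycle mean attained by: cycle 1->3->1, total 2 + 5, length 2.
Answer: λ = 7/2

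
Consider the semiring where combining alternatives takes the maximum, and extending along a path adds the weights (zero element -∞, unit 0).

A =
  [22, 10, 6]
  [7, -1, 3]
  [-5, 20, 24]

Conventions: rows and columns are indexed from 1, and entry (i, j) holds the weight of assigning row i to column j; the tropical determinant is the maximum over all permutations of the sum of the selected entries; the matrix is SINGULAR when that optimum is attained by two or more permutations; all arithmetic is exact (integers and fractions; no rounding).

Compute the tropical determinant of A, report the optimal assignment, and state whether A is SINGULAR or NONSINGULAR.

σ = (1, 2, 3): 22 + (-1) + 24 = 45
σ = (1, 3, 2): 22 + 3 + 20 = 45
σ = (2, 1, 3): 10 + 7 + 24 = 41
σ = (2, 3, 1): 10 + 3 + (-5) = 8
σ = (3, 1, 2): 6 + 7 + 20 = 33
σ = (3, 2, 1): 6 + (-1) + (-5) = 0
Optimal value attained by: σ = (1, 2, 3).
Answer: det⊕(A) = 45; verdict: SINGULAR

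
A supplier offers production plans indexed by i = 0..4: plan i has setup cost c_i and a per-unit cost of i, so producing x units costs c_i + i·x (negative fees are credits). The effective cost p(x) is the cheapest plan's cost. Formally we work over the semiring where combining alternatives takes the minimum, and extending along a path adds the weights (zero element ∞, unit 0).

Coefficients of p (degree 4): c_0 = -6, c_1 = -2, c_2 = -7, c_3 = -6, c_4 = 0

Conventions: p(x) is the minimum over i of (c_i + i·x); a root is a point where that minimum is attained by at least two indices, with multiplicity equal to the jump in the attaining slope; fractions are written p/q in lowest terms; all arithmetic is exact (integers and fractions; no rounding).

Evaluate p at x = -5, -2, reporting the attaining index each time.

p(-5) = min(-6+0·(-5)=-6, -2+1·(-5)=-7, -7+2·(-5)=-17, -6+3·(-5)=-21, 0+4·(-5)=-20) = -21 (attained by i=3)
p(-2) = min(-6+0·(-2)=-6, -2+1·(-2)=-4, -7+2·(-2)=-11, -6+3·(-2)=-12, 0+4·(-2)=-8) = -12 (attained by i=3)
Answer: p(-5) = -21; p(-2) = -12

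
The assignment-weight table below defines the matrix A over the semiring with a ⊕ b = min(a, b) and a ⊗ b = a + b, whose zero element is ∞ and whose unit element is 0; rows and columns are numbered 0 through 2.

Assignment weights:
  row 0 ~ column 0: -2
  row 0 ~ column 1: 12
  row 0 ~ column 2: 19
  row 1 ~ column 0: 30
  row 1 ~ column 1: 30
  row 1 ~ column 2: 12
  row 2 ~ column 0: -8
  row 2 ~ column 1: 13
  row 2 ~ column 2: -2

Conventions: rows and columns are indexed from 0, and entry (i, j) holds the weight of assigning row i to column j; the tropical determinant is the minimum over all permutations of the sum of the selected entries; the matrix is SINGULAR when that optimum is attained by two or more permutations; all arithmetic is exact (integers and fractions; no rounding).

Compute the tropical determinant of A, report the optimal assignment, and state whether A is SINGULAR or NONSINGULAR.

σ = (0, 1, 2): (-2) + 30 + (-2) = 26
σ = (0, 2, 1): (-2) + 12 + 13 = 23
σ = (1, 0, 2): 12 + 30 + (-2) = 40
σ = (1, 2, 0): 12 + 12 + (-8) = 16
σ = (2, 0, 1): 19 + 30 + 13 = 62
σ = (2, 1, 0): 19 + 30 + (-8) = 41
Optimal value attained by: σ = (1, 2, 0).
Answer: det⊕(A) = 16; verdict: NONSINGULAR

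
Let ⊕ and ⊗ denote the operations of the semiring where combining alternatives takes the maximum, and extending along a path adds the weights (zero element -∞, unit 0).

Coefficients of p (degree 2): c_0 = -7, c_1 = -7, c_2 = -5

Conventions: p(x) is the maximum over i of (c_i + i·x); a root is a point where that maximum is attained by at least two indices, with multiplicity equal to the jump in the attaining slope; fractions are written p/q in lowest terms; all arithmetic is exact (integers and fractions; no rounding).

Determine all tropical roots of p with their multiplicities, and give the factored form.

hull edge (i=0, c=-7) to (i=2, c=-5): slope 1, span 2
Factored form: p(x) = -5 ⊗ (x ⊕ (-1)) ⊗ (x ⊕ (-1))
Answer: roots = -1 (mult 2)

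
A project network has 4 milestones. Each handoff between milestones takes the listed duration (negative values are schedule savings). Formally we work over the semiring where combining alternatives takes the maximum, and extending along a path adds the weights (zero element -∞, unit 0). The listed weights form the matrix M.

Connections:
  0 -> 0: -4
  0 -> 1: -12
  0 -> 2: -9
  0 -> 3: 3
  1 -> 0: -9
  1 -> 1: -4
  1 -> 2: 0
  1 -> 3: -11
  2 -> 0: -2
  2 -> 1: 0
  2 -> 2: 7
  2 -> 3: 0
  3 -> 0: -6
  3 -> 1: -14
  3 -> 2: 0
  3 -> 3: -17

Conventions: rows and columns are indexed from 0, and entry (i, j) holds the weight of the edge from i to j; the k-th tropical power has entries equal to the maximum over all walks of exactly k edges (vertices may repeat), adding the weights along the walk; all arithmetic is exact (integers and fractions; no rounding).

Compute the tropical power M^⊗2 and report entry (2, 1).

M^⊗2:
  [-3, -9, 3, -1]
  [-2, 0, 7, 0]
  [5, 7, 14, 7]
  [-2, 0, 7, 0]
Key observation: the optimum is the walk 2->2->1, with weight 7 + 0 = 7.
Optimal value attained by: walk 2->2->1.
Answer: (M^⊗2)[2][1] = 7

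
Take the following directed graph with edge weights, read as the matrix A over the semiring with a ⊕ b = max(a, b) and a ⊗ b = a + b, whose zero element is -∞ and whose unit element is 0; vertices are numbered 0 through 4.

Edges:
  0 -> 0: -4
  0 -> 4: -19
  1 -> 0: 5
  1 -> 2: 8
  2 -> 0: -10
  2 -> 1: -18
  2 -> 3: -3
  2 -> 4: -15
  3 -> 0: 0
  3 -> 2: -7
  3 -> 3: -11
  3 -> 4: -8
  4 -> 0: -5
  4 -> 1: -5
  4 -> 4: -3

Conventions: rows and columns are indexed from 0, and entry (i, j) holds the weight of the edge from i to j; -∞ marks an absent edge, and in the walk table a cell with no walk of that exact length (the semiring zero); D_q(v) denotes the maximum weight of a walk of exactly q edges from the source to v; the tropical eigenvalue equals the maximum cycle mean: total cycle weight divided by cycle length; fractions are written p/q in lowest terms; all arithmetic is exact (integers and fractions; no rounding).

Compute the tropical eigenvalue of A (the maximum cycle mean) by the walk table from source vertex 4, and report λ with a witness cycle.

q=0: [-∞, -∞, -∞, -∞, 0]
q=1: [-5, -5, -∞, -∞, -3]
q=2: [0, -8, 3, -∞, -6]
q=3: [-3, -11, 0, 0, -9]
q=4: [0, -14, -3, -3, -8]
q=5: [-3, -13, -6, -6, -11]
Optimal cycle mean attained by: cycle 1->2->3->4->1, total 8 + (-3) + (-8) + (-5), length 4.
Answer: λ = -2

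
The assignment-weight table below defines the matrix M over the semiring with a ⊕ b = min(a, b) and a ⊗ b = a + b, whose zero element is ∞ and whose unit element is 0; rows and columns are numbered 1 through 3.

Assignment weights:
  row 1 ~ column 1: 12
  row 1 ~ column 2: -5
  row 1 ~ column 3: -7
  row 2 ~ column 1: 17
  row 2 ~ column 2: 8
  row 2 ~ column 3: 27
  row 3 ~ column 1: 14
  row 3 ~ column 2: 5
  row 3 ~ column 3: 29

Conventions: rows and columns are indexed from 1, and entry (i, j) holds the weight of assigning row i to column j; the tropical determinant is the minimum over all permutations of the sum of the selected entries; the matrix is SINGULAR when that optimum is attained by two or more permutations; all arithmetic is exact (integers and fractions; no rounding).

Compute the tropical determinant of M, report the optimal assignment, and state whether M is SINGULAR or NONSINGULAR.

σ = (1, 2, 3): 12 + 8 + 29 = 49
σ = (1, 3, 2): 12 + 27 + 5 = 44
σ = (2, 1, 3): (-5) + 17 + 29 = 41
σ = (2, 3, 1): (-5) + 27 + 14 = 36
σ = (3, 1, 2): (-7) + 17 + 5 = 15
σ = (3, 2, 1): (-7) + 8 + 14 = 15
Optimal value attained by: σ = (3, 1, 2).
Answer: det⊕(M) = 15; verdict: SINGULAR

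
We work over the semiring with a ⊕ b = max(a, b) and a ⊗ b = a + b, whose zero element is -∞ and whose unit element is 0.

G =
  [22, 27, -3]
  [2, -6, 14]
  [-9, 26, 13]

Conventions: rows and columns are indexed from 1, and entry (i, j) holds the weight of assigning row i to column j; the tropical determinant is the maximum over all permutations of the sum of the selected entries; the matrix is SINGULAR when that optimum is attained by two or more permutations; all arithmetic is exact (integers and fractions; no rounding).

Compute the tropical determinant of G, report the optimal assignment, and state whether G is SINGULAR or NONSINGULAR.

σ = (1, 2, 3): 22 + (-6) + 13 = 29
σ = (1, 3, 2): 22 + 14 + 26 = 62
σ = (2, 1, 3): 27 + 2 + 13 = 42
σ = (2, 3, 1): 27 + 14 + (-9) = 32
σ = (3, 1, 2): (-3) + 2 + 26 = 25
σ = (3, 2, 1): (-3) + (-6) + (-9) = -18
Optimal value attained by: σ = (1, 3, 2).
Answer: det⊕(G) = 62; verdict: NONSINGULAR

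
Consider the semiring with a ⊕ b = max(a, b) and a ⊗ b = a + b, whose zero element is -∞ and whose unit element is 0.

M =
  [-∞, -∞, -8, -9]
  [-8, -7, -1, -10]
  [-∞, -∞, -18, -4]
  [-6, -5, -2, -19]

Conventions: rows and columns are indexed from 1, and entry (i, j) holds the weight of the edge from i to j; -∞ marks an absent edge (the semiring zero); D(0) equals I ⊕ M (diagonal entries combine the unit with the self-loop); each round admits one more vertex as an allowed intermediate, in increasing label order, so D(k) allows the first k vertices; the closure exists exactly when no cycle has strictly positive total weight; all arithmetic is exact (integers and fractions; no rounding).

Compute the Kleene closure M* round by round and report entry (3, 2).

D(0):
  [0, -∞, -8, -9]
  [-8, 0, -1, -10]
  [-∞, -∞, 0, -4]
  [-6, -5, -2, 0]
D(1):
  [0, -∞, -8, -9]
  [-8, 0, -1, -10]
  [-∞, -∞, 0, -4]
  [-6, -5, -2, 0]
D(2):
  [0, -∞, -8, -9]
  [-8, 0, -1, -10]
  [-∞, -∞, 0, -4]
  [-6, -5, -2, 0]
D(3):
  [0, -∞, -8, -9]
  [-8, 0, -1, -5]
  [-∞, -∞, 0, -4]
  [-6, -5, -2, 0]
D(4):
  [0, -14, -8, -9]
  [-8, 0, -1, -5]
  [-10, -9, 0, -4]
  [-6, -5, -2, 0]
Answer: M*[3][2] = -9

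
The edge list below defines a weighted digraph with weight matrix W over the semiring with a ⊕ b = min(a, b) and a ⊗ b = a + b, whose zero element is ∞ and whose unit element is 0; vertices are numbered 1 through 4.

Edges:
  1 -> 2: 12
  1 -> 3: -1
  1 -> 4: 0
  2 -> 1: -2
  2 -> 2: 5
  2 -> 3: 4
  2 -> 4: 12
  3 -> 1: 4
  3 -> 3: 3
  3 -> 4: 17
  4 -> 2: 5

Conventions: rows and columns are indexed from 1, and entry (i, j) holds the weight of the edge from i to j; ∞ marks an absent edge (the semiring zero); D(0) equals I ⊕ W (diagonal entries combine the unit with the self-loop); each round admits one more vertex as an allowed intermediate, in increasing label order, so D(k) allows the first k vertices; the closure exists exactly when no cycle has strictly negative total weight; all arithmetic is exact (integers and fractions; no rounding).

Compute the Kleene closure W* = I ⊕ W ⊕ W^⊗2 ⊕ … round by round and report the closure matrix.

D(0):
  [0, 12, -1, 0]
  [-2, 0, 4, 12]
  [4, ∞, 0, 17]
  [∞, 5, ∞, 0]
D(1):
  [0, 12, -1, 0]
  [-2, 0, -3, -2]
  [4, 16, 0, 4]
  [∞, 5, ∞, 0]
D(2):
  [0, 12, -1, 0]
  [-2, 0, -3, -2]
  [4, 16, 0, 4]
  [3, 5, 2, 0]
D(3):
  [0, 12, -1, 0]
  [-2, 0, -3, -2]
  [4, 16, 0, 4]
  [3, 5, 2, 0]
D(4):
  [0, 5, -1, 0]
  [-2, 0, -3, -2]
  [4, 9, 0, 4]
  [3, 5, 2, 0]
Answer: W* = [[0, 5, -1, 0], [-2, 0, -3, -2], [4, 9, 0, 4], [3, 5, 2, 0]]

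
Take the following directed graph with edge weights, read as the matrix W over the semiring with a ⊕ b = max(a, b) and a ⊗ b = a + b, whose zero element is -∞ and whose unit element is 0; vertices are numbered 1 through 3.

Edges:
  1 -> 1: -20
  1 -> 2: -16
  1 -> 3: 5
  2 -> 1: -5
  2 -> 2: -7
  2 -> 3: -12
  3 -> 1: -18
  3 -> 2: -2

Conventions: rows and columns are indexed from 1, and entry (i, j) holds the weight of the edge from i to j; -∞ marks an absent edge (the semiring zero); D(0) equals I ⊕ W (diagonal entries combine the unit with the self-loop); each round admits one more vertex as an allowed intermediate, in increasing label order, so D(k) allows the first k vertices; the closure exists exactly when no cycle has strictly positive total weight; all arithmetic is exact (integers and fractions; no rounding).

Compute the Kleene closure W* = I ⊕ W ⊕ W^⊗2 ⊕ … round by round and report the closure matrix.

D(0):
  [0, -16, 5]
  [-5, 0, -12]
  [-18, -2, 0]
D(1):
  [0, -16, 5]
  [-5, 0, 0]
  [-18, -2, 0]
D(2):
  [0, -16, 5]
  [-5, 0, 0]
  [-7, -2, 0]
D(3):
  [0, 3, 5]
  [-5, 0, 0]
  [-7, -2, 0]
Answer: W* = [[0, 3, 5], [-5, 0, 0], [-7, -2, 0]]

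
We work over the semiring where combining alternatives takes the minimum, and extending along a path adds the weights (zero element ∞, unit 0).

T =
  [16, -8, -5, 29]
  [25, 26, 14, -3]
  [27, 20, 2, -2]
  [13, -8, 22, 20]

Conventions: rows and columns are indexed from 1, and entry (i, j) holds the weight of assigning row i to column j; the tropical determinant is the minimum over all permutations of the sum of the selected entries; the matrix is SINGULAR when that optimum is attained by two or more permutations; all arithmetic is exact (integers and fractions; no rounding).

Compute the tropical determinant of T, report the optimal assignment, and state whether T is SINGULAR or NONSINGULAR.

σ = (1, 2, 3, 4): 16 + 26 + 2 + 20 = 64
σ = (1, 2, 4, 3): 16 + 26 + (-2) + 22 = 62
σ = (1, 3, 2, 4): 16 + 14 + 20 + 20 = 70
σ = (1, 3, 4, 2): 16 + 14 + (-2) + (-8) = 20
σ = (1, 4, 2, 3): 16 + (-3) + 20 + 22 = 55
σ = (1, 4, 3, 2): 16 + (-3) + 2 + (-8) = 7
σ = (2, 1, 3, 4): (-8) + 25 + 2 + 20 = 39
σ = (2, 1, 4, 3): (-8) + 25 + (-2) + 22 = 37
σ = (2, 3, 1, 4): (-8) + 14 + 27 + 20 = 53
σ = (2, 3, 4, 1): (-8) + 14 + (-2) + 13 = 17
σ = (2, 4, 1, 3): (-8) + (-3) + 27 + 22 = 38
σ = (2, 4, 3, 1): (-8) + (-3) + 2 + 13 = 4
σ = (3, 1, 2, 4): (-5) + 25 + 20 + 20 = 60
σ = (3, 1, 4, 2): (-5) + 25 + (-2) + (-8) = 10
σ = (3, 2, 1, 4): (-5) + 26 + 27 + 20 = 68
σ = (3, 2, 4, 1): (-5) + 26 + (-2) + 13 = 32
σ = (3, 4, 1, 2): (-5) + (-3) + 27 + (-8) = 11
σ = (3, 4, 2, 1): (-5) + (-3) + 20 + 13 = 25
σ = (4, 1, 2, 3): 29 + 25 + 20 + 22 = 96
σ = (4, 1, 3, 2): 29 + 25 + 2 + (-8) = 48
σ = (4, 2, 1, 3): 29 + 26 + 27 + 22 = 104
σ = (4, 2, 3, 1): 29 + 26 + 2 + 13 = 70
σ = (4, 3, 1, 2): 29 + 14 + 27 + (-8) = 62
σ = (4, 3, 2, 1): 29 + 14 + 20 + 13 = 76
Optimal value attained by: σ = (2, 4, 3, 1).
Answer: det⊕(T) = 4; verdict: NONSINGULAR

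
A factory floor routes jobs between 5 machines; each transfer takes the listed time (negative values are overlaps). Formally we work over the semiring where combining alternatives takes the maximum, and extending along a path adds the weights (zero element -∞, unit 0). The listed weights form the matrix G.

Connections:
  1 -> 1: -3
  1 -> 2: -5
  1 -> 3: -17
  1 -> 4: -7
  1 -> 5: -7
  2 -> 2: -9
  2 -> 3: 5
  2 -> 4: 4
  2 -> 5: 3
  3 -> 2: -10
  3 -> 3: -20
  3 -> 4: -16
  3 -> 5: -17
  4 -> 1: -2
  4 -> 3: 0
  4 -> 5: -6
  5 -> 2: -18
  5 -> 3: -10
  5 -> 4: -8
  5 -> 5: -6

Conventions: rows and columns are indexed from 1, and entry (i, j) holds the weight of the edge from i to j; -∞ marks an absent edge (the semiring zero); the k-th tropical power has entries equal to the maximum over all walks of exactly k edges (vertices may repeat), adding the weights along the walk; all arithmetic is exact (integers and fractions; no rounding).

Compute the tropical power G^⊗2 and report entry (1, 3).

G^⊗2:
  [-6, -8, 0, -1, -2]
  [2, -5, 4, -5, -2]
  [-18, -19, -5, -6, -7]
  [-5, -7, -16, -9, -9]
  [-10, -20, -8, -14, -12]
Key observation: the optimum is the walk 1->2->3, with weight (-5) + 5 = 0.
Optimal value attained by: walk 1->2->3.
Answer: (G^⊗2)[1][3] = 0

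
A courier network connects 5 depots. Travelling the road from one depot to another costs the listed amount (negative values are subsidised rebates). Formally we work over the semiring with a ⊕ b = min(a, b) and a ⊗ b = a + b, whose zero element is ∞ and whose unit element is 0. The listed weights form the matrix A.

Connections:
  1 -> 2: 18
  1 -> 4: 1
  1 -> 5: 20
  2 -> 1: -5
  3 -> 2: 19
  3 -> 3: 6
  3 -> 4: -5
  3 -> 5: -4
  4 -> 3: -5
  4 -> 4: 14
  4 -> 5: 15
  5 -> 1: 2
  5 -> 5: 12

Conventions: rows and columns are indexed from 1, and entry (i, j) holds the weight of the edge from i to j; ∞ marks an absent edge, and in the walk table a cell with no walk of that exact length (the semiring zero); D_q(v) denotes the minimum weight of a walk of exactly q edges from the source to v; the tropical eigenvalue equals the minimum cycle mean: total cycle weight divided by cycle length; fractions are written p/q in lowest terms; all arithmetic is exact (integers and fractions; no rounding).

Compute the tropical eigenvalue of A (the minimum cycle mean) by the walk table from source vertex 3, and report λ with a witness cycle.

q=0: [∞, ∞, 0, ∞, ∞]
q=1: [∞, 19, 6, -5, -4]
q=2: [-2, 25, -10, 1, 2]
q=3: [4, 9, -4, -15, -14]
q=4: [-12, 15, -20, -9, -8]
q=5: [-6, -1, -14, -25, -24]
Optimal cycle mean attained by: cycle 3->4->3, total (-5) + (-5), length 2.
Answer: λ = -5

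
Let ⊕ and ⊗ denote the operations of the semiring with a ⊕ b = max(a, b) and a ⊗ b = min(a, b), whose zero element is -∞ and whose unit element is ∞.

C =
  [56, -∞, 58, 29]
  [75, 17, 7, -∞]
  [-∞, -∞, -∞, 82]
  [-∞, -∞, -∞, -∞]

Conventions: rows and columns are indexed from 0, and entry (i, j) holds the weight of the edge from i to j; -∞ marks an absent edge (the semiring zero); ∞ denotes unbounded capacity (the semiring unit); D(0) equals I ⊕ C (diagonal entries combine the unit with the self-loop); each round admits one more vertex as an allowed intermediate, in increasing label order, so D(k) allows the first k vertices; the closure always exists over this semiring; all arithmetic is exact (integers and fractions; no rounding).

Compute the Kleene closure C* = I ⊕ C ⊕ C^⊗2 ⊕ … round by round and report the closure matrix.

D(0):
  [∞, -∞, 58, 29]
  [75, ∞, 7, -∞]
  [-∞, -∞, ∞, 82]
  [-∞, -∞, -∞, ∞]
D(1):
  [∞, -∞, 58, 29]
  [75, ∞, 58, 29]
  [-∞, -∞, ∞, 82]
  [-∞, -∞, -∞, ∞]
D(2):
  [∞, -∞, 58, 29]
  [75, ∞, 58, 29]
  [-∞, -∞, ∞, 82]
  [-∞, -∞, -∞, ∞]
D(3):
  [∞, -∞, 58, 58]
  [75, ∞, 58, 58]
  [-∞, -∞, ∞, 82]
  [-∞, -∞, -∞, ∞]
D(4):
  [∞, -∞, 58, 58]
  [75, ∞, 58, 58]
  [-∞, -∞, ∞, 82]
  [-∞, -∞, -∞, ∞]
Answer: C* = [[∞, -∞, 58, 58], [75, ∞, 58, 58], [-∞, -∞, ∞, 82], [-∞, -∞, -∞, ∞]]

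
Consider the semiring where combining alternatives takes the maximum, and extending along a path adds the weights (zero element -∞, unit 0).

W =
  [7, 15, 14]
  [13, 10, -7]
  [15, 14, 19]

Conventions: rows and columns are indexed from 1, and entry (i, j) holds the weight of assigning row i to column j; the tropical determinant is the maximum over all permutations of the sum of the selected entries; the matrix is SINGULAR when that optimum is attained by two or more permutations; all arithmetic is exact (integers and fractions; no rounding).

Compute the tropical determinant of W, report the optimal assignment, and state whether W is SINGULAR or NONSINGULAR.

σ = (1, 2, 3): 7 + 10 + 19 = 36
σ = (1, 3, 2): 7 + (-7) + 14 = 14
σ = (2, 1, 3): 15 + 13 + 19 = 47
σ = (2, 3, 1): 15 + (-7) + 15 = 23
σ = (3, 1, 2): 14 + 13 + 14 = 41
σ = (3, 2, 1): 14 + 10 + 15 = 39
Optimal value attained by: σ = (2, 1, 3).
Answer: det⊕(W) = 47; verdict: NONSINGULAR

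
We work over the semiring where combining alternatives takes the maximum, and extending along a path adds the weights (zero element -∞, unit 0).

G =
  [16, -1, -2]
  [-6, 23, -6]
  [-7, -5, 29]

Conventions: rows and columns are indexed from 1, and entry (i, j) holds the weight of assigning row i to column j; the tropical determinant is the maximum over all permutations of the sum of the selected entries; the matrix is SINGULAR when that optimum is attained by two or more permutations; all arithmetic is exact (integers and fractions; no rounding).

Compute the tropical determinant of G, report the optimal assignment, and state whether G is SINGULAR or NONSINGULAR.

σ = (1, 2, 3): 16 + 23 + 29 = 68
σ = (1, 3, 2): 16 + (-6) + (-5) = 5
σ = (2, 1, 3): (-1) + (-6) + 29 = 22
σ = (2, 3, 1): (-1) + (-6) + (-7) = -14
σ = (3, 1, 2): (-2) + (-6) + (-5) = -13
σ = (3, 2, 1): (-2) + 23 + (-7) = 14
Optimal value attained by: σ = (1, 2, 3).
Answer: det⊕(G) = 68; verdict: NONSINGULAR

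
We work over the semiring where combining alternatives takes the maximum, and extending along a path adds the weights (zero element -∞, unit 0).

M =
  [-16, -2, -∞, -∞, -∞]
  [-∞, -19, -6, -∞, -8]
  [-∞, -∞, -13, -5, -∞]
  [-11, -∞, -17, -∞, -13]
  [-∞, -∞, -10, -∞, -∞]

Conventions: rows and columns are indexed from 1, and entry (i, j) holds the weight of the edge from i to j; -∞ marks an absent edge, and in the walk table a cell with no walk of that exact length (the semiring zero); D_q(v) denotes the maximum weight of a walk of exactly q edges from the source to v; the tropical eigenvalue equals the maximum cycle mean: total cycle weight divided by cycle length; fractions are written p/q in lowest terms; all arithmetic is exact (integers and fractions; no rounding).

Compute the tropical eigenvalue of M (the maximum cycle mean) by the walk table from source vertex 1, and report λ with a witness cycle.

q=0: [0, -∞, -∞, -∞, -∞]
q=1: [-16, -2, -∞, -∞, -∞]
q=2: [-32, -18, -8, -∞, -10]
q=3: [-48, -34, -20, -13, -26]
q=4: [-24, -50, -30, -25, -26]
q=5: [-36, -26, -36, -35, -38]
Optimal cycle mean attained by: cycle 1->2->3->4->1, total (-2) + (-6) + (-5) + (-11), length 4.
Answer: λ = -6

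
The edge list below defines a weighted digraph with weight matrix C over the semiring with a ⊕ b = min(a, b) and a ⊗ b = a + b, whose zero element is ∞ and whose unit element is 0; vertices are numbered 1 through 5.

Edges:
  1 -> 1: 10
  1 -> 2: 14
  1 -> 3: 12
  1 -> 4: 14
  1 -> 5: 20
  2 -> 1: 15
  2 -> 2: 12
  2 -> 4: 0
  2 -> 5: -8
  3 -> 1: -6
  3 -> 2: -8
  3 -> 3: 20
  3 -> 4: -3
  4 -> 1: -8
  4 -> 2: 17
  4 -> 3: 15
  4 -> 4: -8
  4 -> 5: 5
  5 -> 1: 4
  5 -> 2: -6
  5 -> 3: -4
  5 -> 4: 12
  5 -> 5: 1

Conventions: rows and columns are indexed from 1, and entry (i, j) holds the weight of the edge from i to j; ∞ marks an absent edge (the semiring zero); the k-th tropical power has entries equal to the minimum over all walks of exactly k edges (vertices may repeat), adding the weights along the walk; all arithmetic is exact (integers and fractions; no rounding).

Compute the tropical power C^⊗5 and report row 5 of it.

C^⊗2:
  [6, 4, 16, 6, 6]
  [-8, -14, -12, -8, -7]
  [-11, 4, 6, -11, -16]
  [-16, -1, 1, -16, -3]
  [-10, -12, -3, -7, -14]
C^⊗3:
  [-2, 0, 2, -2, -4]
  [-18, -20, -11, -16, -22]
  [-19, -22, -20, -19, -15]
  [-24, -9, -7, -24, -11]
  [-15, -20, -18, -15, -20]
C^⊗4:
  [-10, -10, -8, -10, -8]
  [-24, -28, -26, -24, -28]
  [-27, -28, -19, -27, -30]
  [-32, -17, -15, -32, -19]
  [-24, -26, -24, -23, -28]
C^⊗5:
  [-18, -16, -12, -18, -18]
  [-32, -34, -32, -32, -36]
  [-35, -36, -34, -35, -36]
  [-40, -25, -23, -40, -27]
  [-31, -34, -32, -31, -34]
Answer: row 5 of C^⊗5 = [-31, -34, -32, -31, -34]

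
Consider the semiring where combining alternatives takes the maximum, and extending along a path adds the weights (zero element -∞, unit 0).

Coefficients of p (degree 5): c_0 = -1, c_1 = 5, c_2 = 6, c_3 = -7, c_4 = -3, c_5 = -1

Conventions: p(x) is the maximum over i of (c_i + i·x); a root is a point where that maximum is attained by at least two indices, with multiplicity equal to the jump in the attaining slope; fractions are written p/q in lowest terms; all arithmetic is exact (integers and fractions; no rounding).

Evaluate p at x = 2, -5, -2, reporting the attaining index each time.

p(2) = max(-1+0·2=-1, 5+1·2=7, 6+2·2=10, -7+3·2=-1, -3+4·2=5, -1+5·2=9) = 10 (attained by i=2)
p(-5) = max(-1+0·(-5)=-1, 5+1·(-5)=0, 6+2·(-5)=-4, -7+3·(-5)=-22, -3+4·(-5)=-23, -1+5·(-5)=-26) = 0 (attained by i=1)
p(-2) = max(-1+0·(-2)=-1, 5+1·(-2)=3, 6+2·(-2)=2, -7+3·(-2)=-13, -3+4·(-2)=-11, -1+5·(-2)=-11) = 3 (attained by i=1)
Answer: p(2) = 10; p(-5) = 0; p(-2) = 3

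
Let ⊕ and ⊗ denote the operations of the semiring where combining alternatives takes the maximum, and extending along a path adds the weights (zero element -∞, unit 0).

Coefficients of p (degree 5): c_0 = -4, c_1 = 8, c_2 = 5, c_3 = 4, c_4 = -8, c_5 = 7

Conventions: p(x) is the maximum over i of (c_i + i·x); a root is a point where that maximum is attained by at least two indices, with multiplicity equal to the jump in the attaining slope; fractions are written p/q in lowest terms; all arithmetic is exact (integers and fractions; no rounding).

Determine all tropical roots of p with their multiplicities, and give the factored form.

hull edge (i=0, c=-4) to (i=1, c=8): slope 12, span 1
hull edge (i=1, c=8) to (i=5, c=7): slope -1/4, span 4
Factored form: p(x) = 7 ⊗ (x ⊕ (-12)) ⊗ (x ⊕ 1/4) ⊗ (x ⊕ 1/4) ⊗ (x ⊕ 1/4) ⊗ (x ⊕ 1/4)
Answer: roots = -12 (mult 1), 1/4 (mult 4)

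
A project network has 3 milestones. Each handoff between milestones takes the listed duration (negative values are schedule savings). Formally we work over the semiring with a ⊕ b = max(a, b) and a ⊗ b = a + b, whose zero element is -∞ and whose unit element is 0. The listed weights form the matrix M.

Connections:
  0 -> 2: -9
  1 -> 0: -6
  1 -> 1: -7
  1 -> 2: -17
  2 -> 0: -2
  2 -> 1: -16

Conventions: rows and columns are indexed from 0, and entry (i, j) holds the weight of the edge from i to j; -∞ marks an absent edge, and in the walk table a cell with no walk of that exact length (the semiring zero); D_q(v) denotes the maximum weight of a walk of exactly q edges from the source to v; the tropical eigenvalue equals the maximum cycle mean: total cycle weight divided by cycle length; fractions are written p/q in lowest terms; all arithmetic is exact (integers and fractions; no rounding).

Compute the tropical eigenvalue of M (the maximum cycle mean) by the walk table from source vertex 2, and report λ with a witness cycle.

q=0: [-∞, -∞, 0]
q=1: [-2, -16, -∞]
q=2: [-22, -23, -11]
q=3: [-13, -27, -31]
Optimal cycle mean attained by: cycle 0->2->0, total (-9) + (-2), length 2.
Answer: λ = -11/2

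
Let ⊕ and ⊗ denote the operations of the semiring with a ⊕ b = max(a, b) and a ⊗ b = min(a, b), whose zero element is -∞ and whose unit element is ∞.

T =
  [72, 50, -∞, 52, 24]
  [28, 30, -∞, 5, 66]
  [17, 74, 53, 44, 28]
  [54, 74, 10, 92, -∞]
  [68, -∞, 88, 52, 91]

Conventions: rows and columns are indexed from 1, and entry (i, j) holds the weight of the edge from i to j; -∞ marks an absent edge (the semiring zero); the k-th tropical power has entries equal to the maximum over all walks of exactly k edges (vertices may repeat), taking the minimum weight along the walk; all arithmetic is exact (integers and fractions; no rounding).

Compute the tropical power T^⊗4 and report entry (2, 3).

T^⊗2:
  [72, 52, 24, 52, 50]
  [66, 30, 66, 52, 66]
  [44, 53, 53, 44, 66]
  [54, 74, 10, 92, 66]
  [68, 74, 88, 52, 91]
T^⊗3:
  [72, 52, 50, 52, 52]
  [66, 66, 66, 52, 66]
  [66, 53, 66, 52, 66]
  [66, 74, 66, 92, 66]
  [68, 74, 88, 52, 91]
T^⊗4:
  [72, 52, 52, 52, 52]
  [66, 66, 66, 52, 66]
  [66, 66, 66, 52, 66]
  [66, 74, 66, 92, 66]
  [68, 74, 88, 52, 91]
Key observation: the optimum is the walk 2->5->5->5->3, with weight 66 min 91 min 91 min 88 = 66.
Optimal value attained by: walk 2->5->5->5->3.
Answer: (T^⊗4)[2][3] = 66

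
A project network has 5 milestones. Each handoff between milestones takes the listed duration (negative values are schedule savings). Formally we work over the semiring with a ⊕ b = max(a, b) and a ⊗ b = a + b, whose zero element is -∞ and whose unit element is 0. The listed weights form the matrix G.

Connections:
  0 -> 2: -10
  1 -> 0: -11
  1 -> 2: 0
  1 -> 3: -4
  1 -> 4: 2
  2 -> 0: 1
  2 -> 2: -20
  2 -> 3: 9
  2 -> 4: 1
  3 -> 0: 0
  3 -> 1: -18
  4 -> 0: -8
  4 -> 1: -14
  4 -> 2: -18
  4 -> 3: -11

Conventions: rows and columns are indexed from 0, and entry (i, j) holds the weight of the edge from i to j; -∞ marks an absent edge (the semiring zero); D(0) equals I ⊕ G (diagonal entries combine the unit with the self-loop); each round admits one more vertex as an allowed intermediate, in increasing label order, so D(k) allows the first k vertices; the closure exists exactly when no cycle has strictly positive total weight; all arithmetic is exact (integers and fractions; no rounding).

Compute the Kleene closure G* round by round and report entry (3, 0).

D(0):
  [0, -∞, -10, -∞, -∞]
  [-11, 0, 0, -4, 2]
  [1, -∞, 0, 9, 1]
  [0, -18, -∞, 0, -∞]
  [-8, -14, -18, -11, 0]
D(1):
  [0, -∞, -10, -∞, -∞]
  [-11, 0, 0, -4, 2]
  [1, -∞, 0, 9, 1]
  [0, -18, -10, 0, -∞]
  [-8, -14, -18, -11, 0]
D(2):
  [0, -∞, -10, -∞, -∞]
  [-11, 0, 0, -4, 2]
  [1, -∞, 0, 9, 1]
  [0, -18, -10, 0, -16]
  [-8, -14, -14, -11, 0]
D(3):
  [0, -∞, -10, -1, -9]
  [1, 0, 0, 9, 2]
  [1, -∞, 0, 9, 1]
  [0, -18, -10, 0, -9]
  [-8, -14, -14, -5, 0]
D(4):
  [0, -19, -10, -1, -9]
  [9, 0, 0, 9, 2]
  [9, -9, 0, 9, 1]
  [0, -18, -10, 0, -9]
  [-5, -14, -14, -5, 0]
D(5):
  [0, -19, -10, -1, -9]
  [9, 0, 0, 9, 2]
  [9, -9, 0, 9, 1]
  [0, -18, -10, 0, -9]
  [-5, -14, -14, -5, 0]
Answer: G*[3][0] = 0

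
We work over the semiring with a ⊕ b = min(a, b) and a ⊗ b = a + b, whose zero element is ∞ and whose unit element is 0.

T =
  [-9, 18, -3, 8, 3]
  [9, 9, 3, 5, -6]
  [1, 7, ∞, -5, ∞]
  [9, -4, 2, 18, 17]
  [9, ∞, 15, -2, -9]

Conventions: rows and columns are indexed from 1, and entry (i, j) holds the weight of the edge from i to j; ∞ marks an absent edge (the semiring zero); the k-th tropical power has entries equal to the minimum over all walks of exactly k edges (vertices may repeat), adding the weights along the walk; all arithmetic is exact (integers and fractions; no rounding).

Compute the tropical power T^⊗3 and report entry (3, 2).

T^⊗2:
  [-18, 4, -12, -8, -6]
  [0, 1, 6, -8, -15]
  [-8, -9, -3, 9, 1]
  [0, 5, -1, -3, -10]
  [0, -6, 0, -11, -18]
T^⊗3:
  [-27, -12, -21, -17, -15]
  [-9, -12, -6, -17, -24]
  [-17, 0, -11, -8, -15]
  [-9, -7, -3, -12, -19]
  [-9, -15, -9, -20, -27]
Key observation: the optimum is the walk 3->4->2->2, with weight (-5) + (-4) + 9 = 0.
Optimal value attained by: walk 3->4->2->2.
Answer: (T^⊗3)[3][2] = 0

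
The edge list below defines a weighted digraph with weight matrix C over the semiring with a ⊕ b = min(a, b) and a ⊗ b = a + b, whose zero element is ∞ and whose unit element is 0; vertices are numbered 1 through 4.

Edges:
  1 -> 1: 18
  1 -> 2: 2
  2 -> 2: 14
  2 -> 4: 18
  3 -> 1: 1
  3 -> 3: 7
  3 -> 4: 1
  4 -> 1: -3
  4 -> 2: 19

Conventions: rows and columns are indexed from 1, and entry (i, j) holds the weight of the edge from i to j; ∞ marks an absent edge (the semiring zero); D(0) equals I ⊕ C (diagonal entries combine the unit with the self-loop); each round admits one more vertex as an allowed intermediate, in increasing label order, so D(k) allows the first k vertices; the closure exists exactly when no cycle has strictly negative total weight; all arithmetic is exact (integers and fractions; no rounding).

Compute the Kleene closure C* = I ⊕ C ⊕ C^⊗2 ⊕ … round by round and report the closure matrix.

D(0):
  [0, 2, ∞, ∞]
  [∞, 0, ∞, 18]
  [1, ∞, 0, 1]
  [-3, 19, ∞, 0]
D(1):
  [0, 2, ∞, ∞]
  [∞, 0, ∞, 18]
  [1, 3, 0, 1]
  [-3, -1, ∞, 0]
D(2):
  [0, 2, ∞, 20]
  [∞, 0, ∞, 18]
  [1, 3, 0, 1]
  [-3, -1, ∞, 0]
D(3):
  [0, 2, ∞, 20]
  [∞, 0, ∞, 18]
  [1, 3, 0, 1]
  [-3, -1, ∞, 0]
D(4):
  [0, 2, ∞, 20]
  [15, 0, ∞, 18]
  [-2, 0, 0, 1]
  [-3, -1, ∞, 0]
Answer: C* = [[0, 2, ∞, 20], [15, 0, ∞, 18], [-2, 0, 0, 1], [-3, -1, ∞, 0]]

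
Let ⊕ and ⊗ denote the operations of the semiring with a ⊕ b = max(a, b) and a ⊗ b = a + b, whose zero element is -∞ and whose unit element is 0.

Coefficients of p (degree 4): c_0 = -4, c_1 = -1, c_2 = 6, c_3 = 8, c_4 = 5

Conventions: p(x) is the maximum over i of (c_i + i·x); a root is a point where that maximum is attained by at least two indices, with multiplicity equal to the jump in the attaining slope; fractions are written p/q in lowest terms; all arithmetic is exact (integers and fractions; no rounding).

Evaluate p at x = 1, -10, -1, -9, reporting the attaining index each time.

p(1) = max(-4+0·1=-4, -1+1·1=0, 6+2·1=8, 8+3·1=11, 5+4·1=9) = 11 (attained by i=3)
p(-10) = max(-4+0·(-10)=-4, -1+1·(-10)=-11, 6+2·(-10)=-14, 8+3·(-10)=-22, 5+4·(-10)=-35) = -4 (attained by i=0)
p(-1) = max(-4+0·(-1)=-4, -1+1·(-1)=-2, 6+2·(-1)=4, 8+3·(-1)=5, 5+4·(-1)=1) = 5 (attained by i=3)
p(-9) = max(-4+0·(-9)=-4, -1+1·(-9)=-10, 6+2·(-9)=-12, 8+3·(-9)=-19, 5+4·(-9)=-31) = -4 (attained by i=0)
Answer: p(1) = 11; p(-10) = -4; p(-1) = 5; p(-9) = -4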